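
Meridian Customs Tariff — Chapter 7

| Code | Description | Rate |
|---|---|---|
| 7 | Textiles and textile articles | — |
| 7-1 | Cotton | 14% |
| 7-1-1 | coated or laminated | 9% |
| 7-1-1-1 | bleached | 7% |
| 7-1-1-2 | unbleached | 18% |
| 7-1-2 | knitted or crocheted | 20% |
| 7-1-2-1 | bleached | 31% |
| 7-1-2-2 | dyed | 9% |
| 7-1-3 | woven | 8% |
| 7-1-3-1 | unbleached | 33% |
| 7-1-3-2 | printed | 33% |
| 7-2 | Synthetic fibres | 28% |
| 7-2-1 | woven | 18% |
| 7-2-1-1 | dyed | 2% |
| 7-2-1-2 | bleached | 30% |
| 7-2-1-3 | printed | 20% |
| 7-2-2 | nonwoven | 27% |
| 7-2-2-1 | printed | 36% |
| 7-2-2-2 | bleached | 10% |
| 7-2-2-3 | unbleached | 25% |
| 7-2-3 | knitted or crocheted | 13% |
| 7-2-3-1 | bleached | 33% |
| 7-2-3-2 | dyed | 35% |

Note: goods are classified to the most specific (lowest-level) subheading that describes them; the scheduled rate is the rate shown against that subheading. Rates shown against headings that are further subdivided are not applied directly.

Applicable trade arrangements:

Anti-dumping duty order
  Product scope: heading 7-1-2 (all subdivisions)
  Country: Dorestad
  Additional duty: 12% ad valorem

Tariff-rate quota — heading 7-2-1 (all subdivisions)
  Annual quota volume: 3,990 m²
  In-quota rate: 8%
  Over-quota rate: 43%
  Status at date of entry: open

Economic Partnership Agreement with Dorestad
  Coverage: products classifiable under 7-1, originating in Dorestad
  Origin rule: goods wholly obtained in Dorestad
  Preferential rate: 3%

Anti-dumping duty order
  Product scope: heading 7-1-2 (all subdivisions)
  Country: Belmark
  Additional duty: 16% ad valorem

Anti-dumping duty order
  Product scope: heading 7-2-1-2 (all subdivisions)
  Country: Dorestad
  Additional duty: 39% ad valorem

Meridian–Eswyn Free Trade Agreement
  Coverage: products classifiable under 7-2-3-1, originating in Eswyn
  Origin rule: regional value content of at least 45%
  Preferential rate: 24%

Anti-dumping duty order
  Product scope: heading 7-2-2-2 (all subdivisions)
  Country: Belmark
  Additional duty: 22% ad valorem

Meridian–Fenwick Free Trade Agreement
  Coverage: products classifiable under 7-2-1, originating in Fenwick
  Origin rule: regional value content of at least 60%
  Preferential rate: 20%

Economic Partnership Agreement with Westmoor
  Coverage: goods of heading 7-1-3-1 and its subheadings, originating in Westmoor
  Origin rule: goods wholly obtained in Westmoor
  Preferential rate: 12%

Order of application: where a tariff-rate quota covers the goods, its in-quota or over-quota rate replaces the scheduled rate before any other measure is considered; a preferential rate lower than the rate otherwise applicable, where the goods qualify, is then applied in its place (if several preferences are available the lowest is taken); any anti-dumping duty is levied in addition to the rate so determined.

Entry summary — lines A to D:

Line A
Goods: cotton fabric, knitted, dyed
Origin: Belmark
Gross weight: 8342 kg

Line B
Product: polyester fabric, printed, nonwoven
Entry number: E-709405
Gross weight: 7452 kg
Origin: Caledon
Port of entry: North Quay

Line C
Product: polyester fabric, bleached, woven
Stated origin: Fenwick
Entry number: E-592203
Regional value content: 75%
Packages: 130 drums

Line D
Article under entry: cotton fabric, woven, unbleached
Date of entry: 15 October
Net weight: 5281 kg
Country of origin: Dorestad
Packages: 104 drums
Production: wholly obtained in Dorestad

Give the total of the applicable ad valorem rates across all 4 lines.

Line A: cotton → 7-1; knitted → 7-1-2; dyed → 7-1-2-2. Scheduled 9%. anti-dumping (Belmark, 7-1-2): +16%; total 9% + 16% = 25%. → 25%.
Line B: polyester → 7-2; nonwoven → 7-2-2; printed → 7-2-2-1. Scheduled 36%. No special measure applies. → 36%.
Line C: polyester → 7-2; woven → 7-2-1; bleached → 7-2-1-2. Scheduled 30%. quota on 7-2-1 open → in-quota 8%; Fenwick agreement on 7-2-1: RVC ≥ 60% → 20% available; preference 20% not lower than 8% → no reduction. → 8%.
Line D: cotton → 7-1; woven → 7-1-3; unbleached → 7-1-3-1. Scheduled 33%. Dorestad agreement on 7-1: wholly obtained → 3% available; preferential 3%. → 3%.
Sum: 25% + 36% + 8% + 3% = 72%.

72%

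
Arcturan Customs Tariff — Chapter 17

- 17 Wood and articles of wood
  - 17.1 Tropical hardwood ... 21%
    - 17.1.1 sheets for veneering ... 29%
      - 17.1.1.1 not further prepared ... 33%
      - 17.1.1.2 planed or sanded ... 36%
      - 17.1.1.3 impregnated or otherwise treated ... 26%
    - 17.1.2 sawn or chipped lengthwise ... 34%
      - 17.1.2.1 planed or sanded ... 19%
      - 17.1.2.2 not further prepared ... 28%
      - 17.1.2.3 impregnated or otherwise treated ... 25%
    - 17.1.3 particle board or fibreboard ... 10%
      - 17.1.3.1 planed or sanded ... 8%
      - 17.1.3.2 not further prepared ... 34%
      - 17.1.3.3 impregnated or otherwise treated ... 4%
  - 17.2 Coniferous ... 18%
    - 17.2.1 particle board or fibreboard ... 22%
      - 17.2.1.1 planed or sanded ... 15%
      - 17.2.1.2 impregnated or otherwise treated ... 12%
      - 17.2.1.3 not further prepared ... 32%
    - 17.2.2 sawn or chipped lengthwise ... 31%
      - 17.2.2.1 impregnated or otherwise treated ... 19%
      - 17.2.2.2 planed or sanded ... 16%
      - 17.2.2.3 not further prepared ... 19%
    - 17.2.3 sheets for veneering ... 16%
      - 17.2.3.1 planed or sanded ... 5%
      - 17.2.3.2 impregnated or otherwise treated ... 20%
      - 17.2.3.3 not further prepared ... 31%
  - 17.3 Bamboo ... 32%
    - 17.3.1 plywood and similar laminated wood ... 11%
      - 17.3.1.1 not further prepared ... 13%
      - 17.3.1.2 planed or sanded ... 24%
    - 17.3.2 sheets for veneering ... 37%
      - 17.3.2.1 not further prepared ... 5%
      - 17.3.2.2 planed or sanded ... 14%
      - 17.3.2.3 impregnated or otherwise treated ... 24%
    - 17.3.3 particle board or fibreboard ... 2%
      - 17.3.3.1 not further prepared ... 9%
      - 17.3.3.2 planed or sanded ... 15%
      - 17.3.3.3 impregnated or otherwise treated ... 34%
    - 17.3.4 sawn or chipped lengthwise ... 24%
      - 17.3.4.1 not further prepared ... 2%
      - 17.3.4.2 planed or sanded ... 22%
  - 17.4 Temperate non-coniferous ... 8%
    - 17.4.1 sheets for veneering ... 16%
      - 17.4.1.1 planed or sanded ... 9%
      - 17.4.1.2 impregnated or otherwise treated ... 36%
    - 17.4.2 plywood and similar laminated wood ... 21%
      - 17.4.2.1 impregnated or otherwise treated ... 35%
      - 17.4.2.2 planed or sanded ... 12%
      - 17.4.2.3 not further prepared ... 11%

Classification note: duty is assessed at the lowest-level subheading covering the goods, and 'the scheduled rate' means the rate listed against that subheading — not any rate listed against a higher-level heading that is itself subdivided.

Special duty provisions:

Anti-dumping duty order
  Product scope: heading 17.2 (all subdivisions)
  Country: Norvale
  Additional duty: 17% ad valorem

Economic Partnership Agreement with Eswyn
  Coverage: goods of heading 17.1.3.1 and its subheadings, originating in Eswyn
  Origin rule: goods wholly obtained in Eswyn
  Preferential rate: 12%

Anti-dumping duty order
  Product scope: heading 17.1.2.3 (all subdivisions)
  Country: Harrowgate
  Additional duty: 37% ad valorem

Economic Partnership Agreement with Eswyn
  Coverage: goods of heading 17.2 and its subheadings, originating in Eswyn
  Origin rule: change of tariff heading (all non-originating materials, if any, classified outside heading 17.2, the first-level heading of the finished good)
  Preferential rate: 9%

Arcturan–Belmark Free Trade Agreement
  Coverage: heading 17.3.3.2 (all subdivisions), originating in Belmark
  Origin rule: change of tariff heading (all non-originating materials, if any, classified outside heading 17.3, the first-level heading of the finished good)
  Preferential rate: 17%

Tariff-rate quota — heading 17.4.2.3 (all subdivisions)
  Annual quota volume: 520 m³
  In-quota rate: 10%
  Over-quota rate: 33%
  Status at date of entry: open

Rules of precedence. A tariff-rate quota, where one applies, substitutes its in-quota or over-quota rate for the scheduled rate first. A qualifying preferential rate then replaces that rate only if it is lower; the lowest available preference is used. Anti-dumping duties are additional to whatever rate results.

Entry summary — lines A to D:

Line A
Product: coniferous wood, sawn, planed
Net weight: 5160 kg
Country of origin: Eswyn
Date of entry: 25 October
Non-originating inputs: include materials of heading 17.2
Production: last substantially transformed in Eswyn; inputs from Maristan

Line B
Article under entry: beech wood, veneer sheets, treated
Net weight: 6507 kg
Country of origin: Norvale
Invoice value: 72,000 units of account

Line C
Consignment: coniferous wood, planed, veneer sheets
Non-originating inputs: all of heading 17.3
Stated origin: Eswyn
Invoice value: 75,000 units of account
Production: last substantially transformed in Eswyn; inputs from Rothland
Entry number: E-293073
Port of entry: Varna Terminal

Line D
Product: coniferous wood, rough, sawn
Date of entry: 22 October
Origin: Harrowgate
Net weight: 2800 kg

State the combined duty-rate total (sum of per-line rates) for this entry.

76%

Line A: coniferous → 17.2; sawn → 17.2.2; planed → 17.2.2.2. Scheduled 16%. Eswyn agreement on 17.1.3.1: 17.2.2.2 not covered; Eswyn agreement on 17.2: CTH not met. → 16%.
Line B: beech → 17.4; veneer sheets → 17.4.1; treated → 17.4.1.2. Scheduled 36%. No special measure applies. → 36%.
Line C: coniferous → 17.2; veneer sheets → 17.2.3; planed → 17.2.3.1. Scheduled 5%. Eswyn agreement on 17.1.3.1: 17.2.3.1 not covered; Eswyn agreement on 17.2: CTH met → 9% available; preference 9% not lower than 5% → no reduction. → 5%.
Line D: coniferous → 17.2; sawn → 17.2.2; rough → 17.2.2.3. Scheduled 19%. No special measure applies. → 19%.
Sum: 16% + 36% + 5% + 19% = 76%.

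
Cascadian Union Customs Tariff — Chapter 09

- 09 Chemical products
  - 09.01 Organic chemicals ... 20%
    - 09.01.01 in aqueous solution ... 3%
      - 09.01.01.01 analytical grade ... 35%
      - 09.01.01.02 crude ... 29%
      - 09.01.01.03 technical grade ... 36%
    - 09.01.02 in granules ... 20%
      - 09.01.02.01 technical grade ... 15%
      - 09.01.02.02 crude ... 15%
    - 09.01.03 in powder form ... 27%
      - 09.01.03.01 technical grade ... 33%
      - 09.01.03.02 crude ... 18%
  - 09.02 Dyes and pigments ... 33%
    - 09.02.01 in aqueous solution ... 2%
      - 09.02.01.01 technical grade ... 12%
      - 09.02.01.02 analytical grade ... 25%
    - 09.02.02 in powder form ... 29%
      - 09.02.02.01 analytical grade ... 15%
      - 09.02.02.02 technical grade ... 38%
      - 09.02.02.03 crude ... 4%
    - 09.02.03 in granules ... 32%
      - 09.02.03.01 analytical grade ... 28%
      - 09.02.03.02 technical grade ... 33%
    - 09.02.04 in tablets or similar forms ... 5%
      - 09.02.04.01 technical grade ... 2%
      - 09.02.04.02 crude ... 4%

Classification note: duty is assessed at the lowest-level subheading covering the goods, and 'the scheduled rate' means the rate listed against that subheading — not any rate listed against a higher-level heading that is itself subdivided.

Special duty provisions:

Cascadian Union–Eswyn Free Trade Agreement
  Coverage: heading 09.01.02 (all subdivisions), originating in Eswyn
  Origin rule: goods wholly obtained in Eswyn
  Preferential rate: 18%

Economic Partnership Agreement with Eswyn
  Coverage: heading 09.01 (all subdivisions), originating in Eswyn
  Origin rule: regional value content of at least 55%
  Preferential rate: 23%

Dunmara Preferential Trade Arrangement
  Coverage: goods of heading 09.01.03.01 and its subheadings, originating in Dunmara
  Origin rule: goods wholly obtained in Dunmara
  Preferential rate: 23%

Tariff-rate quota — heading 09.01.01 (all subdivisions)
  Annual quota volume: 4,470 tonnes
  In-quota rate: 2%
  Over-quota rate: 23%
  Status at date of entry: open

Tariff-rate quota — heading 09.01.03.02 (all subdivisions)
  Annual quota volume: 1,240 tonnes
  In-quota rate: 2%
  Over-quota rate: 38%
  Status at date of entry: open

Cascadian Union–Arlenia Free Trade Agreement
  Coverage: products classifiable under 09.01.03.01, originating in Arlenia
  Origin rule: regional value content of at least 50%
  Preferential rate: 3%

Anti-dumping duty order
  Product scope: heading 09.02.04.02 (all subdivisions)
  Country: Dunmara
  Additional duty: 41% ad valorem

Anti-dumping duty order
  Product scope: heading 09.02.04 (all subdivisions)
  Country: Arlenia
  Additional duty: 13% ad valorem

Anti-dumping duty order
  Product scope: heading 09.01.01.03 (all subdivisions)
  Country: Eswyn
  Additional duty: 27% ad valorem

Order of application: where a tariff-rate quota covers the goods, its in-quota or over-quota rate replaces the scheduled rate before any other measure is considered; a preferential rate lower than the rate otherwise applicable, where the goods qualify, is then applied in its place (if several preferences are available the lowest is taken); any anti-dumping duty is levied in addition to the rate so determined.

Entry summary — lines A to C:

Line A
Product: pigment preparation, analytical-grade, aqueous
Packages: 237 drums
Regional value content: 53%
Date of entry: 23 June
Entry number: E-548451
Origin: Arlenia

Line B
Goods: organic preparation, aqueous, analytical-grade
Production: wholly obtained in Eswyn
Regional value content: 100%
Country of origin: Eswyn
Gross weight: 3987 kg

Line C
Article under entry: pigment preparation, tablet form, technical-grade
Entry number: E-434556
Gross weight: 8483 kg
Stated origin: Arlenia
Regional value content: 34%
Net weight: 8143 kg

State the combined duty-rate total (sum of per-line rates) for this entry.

42%

Line A: pigment → 09.02; aqueous → 09.02.01; analytical-grade → 09.02.01.02. Scheduled 25%. Arlenia agreement on 09.01.03.01: 09.02.01.02 not covered. → 25%.
Line B: organic → 09.01; aqueous → 09.01.01; analytical-grade → 09.01.01.01. Scheduled 35%. quota on 09.01.01 open → in-quota 2%; Eswyn agreement on 09.01.02: 09.01.01.01 not covered; Eswyn agreement on 09.01: RVC ≥ 55% → 23% available; preference 23% not lower than 2% → no reduction. → 2%.
Line C: pigment → 09.02; tablet form → 09.02.04; technical-grade → 09.02.04.01. Scheduled 2%. Arlenia agreement on 09.01.03.01: 09.02.04.01 not covered; anti-dumping (Arlenia, 09.02.04): +13%; total 2% + 13% = 15%. → 15%.
Sum: 25% + 2% + 15% = 42%.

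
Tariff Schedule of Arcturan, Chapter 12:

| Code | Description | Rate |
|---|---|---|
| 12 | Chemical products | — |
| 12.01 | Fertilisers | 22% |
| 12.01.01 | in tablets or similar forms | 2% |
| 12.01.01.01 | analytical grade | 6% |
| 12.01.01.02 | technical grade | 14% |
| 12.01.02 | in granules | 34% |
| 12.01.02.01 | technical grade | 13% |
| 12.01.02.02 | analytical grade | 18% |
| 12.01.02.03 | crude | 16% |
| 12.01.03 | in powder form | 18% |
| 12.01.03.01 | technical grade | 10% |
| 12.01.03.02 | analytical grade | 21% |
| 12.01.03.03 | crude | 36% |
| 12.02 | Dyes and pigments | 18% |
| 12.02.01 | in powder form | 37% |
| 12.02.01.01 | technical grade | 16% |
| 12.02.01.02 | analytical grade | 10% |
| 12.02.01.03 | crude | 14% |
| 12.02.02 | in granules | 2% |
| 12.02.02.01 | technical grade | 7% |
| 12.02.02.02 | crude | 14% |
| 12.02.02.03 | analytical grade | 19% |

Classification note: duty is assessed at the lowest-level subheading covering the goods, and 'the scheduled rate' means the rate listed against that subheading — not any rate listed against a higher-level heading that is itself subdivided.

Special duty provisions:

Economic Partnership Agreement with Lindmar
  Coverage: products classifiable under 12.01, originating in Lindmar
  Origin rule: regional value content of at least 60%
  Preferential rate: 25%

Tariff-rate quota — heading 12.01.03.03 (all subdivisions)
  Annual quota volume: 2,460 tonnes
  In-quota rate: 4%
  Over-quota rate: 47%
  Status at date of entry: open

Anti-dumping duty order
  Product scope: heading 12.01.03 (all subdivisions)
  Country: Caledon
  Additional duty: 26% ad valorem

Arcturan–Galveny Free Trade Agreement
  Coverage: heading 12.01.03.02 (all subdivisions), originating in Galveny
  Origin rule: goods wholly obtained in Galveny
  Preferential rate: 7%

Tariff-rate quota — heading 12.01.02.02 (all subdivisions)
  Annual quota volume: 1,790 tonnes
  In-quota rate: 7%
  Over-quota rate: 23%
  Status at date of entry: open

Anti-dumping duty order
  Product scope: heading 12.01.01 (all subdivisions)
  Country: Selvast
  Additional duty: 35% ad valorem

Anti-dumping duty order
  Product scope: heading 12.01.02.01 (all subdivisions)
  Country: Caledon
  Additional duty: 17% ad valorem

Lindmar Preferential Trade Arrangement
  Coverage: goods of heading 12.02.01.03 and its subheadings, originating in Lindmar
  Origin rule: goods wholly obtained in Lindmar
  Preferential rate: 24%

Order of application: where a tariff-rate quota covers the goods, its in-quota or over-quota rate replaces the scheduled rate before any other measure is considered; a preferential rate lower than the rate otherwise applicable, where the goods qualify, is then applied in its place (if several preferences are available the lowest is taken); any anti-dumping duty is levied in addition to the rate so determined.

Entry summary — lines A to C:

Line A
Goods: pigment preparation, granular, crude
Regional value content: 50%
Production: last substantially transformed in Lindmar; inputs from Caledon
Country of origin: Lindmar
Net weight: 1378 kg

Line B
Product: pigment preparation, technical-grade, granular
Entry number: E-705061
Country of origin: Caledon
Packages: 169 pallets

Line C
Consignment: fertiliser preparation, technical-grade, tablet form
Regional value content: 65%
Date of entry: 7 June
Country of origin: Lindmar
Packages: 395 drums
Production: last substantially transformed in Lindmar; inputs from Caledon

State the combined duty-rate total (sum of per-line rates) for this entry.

35%

Line A: pigment → 12.02; granular → 12.02.02; crude → 12.02.02.02. Scheduled 14%. Lindmar agreement on 12.01: 12.02.02.02 not covered; Lindmar agreement on 12.02.01.03: 12.02.02.02 not covered. → 14%.
Line B: pigment → 12.02; granular → 12.02.02; technical-grade → 12.02.02.01. Scheduled 7%. No special measure applies. → 7%.
Line C: fertiliser → 12.01; tablet form → 12.01.01; technical-grade → 12.01.01.02. Scheduled 14%. Lindmar agreement on 12.01: RVC ≥ 60% → 25% available; Lindmar agreement on 12.02.01.03: 12.01.01.02 not covered; preference 25% not lower than 14% → no reduction. → 14%.
Sum: 14% + 7% + 14% = 35%.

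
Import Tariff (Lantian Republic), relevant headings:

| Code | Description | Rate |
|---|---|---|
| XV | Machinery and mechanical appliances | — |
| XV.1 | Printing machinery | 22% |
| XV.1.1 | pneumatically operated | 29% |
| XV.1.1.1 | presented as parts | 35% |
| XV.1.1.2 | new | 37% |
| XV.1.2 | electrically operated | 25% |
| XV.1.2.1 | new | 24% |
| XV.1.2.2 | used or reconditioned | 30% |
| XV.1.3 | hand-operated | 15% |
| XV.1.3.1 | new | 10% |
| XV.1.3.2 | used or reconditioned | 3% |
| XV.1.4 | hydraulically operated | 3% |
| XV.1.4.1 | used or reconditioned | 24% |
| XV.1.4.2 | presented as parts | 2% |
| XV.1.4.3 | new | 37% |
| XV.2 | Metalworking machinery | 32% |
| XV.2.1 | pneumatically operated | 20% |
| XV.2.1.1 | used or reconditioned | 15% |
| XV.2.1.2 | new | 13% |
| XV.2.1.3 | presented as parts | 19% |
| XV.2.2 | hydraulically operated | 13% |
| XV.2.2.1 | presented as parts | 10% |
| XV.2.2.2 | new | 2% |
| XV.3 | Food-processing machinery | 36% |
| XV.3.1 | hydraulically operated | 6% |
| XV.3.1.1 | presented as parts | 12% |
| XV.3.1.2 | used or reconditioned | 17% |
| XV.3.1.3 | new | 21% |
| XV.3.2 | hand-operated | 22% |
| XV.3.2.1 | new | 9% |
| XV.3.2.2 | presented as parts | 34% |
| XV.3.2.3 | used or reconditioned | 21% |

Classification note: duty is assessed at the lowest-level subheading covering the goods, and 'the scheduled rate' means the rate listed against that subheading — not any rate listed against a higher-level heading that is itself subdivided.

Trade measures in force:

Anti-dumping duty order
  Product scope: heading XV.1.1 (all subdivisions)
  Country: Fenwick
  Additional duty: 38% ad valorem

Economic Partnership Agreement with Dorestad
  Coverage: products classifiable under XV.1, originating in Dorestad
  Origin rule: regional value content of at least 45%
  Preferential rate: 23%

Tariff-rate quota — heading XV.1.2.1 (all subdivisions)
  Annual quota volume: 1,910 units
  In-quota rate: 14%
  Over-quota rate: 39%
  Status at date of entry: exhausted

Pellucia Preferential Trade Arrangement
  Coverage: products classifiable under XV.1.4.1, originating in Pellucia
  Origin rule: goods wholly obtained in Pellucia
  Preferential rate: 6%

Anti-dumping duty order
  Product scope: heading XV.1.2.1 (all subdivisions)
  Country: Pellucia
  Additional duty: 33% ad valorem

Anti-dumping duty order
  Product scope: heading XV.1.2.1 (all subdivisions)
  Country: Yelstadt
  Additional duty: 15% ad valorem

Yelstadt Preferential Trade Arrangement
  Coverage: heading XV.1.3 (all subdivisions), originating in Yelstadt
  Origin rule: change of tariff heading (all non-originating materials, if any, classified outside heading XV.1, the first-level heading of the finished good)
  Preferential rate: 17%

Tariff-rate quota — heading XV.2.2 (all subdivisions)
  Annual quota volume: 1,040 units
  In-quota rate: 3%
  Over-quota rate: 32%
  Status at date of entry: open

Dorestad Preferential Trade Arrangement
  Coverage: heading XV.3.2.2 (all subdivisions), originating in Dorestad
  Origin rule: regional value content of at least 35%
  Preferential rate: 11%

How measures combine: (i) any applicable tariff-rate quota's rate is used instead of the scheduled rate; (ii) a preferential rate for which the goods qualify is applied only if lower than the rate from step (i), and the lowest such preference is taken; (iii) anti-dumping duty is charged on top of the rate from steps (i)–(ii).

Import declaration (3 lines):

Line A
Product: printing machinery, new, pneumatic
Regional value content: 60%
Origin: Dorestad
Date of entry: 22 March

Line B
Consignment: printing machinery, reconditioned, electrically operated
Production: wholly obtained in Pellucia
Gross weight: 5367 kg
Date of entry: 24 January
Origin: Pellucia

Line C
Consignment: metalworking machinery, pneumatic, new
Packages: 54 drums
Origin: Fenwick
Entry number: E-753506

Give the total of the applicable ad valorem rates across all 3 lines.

66%

Line A: printing → XV.1; pneumatic → XV.1.1; new → XV.1.1.2. Scheduled 37%. Dorestad agreement on XV.1: RVC ≥ 45% → 23% available; Dorestad agreement on XV.3.2.2: XV.1.1.2 not covered; preferential 23%. → 23%.
Line B: printing → XV.1; electrically operated → XV.1.2; reconditioned → XV.1.2.2. Scheduled 30%. Pellucia agreement on XV.1.4.1: XV.1.2.2 not covered. → 30%.
Line C: metalworking → XV.2; pneumatic → XV.2.1; new → XV.2.1.2. Scheduled 13%. No special measure applies. → 13%.
Sum: 23% + 30% + 13% = 66%.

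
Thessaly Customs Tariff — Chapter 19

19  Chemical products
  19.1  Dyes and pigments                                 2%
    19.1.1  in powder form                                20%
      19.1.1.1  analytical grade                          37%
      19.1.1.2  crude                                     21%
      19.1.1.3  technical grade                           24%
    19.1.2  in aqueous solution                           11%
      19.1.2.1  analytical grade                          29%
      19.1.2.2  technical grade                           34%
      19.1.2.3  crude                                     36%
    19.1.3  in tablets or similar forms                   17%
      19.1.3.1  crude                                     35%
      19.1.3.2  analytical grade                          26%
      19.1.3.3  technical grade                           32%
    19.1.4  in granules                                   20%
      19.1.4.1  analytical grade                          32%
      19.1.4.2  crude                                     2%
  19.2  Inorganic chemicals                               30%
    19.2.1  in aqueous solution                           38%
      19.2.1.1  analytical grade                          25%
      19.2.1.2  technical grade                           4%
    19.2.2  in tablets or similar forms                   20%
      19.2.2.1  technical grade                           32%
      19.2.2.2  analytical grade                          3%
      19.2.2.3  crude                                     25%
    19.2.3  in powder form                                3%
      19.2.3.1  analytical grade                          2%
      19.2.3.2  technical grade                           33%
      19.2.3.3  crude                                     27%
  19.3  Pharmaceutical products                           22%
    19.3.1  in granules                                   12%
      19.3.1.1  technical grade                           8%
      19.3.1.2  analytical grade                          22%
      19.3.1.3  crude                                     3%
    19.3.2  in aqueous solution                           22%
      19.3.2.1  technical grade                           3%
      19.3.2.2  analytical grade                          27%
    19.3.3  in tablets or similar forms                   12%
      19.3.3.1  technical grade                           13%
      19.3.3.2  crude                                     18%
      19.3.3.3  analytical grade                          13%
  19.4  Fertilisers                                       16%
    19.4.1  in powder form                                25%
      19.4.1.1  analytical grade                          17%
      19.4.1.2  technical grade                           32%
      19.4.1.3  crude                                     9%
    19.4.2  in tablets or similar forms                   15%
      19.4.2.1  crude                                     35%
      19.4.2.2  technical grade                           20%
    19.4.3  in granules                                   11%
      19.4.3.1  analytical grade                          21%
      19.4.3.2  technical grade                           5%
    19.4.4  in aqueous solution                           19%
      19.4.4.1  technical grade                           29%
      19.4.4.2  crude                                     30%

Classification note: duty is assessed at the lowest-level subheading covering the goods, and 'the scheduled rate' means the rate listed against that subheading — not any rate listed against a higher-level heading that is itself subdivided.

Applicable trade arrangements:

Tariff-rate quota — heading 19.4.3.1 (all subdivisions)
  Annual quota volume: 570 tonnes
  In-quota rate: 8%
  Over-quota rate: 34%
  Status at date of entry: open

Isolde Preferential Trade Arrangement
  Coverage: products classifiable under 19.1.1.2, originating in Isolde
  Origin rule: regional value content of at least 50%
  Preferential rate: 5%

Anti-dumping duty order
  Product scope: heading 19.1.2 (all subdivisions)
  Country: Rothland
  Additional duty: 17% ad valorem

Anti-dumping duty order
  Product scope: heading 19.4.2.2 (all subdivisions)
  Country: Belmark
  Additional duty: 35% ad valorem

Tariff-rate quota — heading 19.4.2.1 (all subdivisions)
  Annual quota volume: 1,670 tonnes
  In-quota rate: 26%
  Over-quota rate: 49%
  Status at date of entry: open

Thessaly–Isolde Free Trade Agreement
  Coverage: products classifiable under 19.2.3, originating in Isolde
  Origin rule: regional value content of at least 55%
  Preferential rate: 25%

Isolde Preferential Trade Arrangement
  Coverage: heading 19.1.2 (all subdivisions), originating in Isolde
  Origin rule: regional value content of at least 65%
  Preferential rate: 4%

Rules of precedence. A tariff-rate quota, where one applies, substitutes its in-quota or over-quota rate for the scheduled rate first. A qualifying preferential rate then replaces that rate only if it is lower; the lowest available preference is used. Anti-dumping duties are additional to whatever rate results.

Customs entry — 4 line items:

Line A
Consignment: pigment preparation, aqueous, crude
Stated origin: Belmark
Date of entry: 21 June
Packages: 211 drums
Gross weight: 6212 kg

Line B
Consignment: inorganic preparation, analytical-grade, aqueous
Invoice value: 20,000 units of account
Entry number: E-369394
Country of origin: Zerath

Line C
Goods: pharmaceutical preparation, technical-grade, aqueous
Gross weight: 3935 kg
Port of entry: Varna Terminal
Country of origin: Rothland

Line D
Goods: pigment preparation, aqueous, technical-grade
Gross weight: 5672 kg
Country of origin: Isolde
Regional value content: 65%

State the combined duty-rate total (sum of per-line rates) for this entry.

68%

Line A: pigment → 19.1; aqueous → 19.1.2; crude → 19.1.2.3. Scheduled 36%. No special measure applies. → 36%.
Line B: inorganic → 19.2; aqueous → 19.2.1; analytical-grade → 19.2.1.1. Scheduled 25%. No special measure applies. → 25%.
Line C: pharmaceutical → 19.3; aqueous → 19.3.2; technical-grade → 19.3.2.1. Scheduled 3%. No special measure applies. → 3%.
Line D: pigment → 19.1; aqueous → 19.1.2; technical-grade → 19.1.2.2. Scheduled 34%. Isolde agreement on 19.1.1.2: 19.1.2.2 not covered; Isolde agreement on 19.2.3: 19.1.2.2 not covered; Isolde agreement on 19.1.2: RVC ≥ 65% → 4% available; preferential 4%. → 4%.
Sum: 36% + 25% + 3% + 4% = 68%.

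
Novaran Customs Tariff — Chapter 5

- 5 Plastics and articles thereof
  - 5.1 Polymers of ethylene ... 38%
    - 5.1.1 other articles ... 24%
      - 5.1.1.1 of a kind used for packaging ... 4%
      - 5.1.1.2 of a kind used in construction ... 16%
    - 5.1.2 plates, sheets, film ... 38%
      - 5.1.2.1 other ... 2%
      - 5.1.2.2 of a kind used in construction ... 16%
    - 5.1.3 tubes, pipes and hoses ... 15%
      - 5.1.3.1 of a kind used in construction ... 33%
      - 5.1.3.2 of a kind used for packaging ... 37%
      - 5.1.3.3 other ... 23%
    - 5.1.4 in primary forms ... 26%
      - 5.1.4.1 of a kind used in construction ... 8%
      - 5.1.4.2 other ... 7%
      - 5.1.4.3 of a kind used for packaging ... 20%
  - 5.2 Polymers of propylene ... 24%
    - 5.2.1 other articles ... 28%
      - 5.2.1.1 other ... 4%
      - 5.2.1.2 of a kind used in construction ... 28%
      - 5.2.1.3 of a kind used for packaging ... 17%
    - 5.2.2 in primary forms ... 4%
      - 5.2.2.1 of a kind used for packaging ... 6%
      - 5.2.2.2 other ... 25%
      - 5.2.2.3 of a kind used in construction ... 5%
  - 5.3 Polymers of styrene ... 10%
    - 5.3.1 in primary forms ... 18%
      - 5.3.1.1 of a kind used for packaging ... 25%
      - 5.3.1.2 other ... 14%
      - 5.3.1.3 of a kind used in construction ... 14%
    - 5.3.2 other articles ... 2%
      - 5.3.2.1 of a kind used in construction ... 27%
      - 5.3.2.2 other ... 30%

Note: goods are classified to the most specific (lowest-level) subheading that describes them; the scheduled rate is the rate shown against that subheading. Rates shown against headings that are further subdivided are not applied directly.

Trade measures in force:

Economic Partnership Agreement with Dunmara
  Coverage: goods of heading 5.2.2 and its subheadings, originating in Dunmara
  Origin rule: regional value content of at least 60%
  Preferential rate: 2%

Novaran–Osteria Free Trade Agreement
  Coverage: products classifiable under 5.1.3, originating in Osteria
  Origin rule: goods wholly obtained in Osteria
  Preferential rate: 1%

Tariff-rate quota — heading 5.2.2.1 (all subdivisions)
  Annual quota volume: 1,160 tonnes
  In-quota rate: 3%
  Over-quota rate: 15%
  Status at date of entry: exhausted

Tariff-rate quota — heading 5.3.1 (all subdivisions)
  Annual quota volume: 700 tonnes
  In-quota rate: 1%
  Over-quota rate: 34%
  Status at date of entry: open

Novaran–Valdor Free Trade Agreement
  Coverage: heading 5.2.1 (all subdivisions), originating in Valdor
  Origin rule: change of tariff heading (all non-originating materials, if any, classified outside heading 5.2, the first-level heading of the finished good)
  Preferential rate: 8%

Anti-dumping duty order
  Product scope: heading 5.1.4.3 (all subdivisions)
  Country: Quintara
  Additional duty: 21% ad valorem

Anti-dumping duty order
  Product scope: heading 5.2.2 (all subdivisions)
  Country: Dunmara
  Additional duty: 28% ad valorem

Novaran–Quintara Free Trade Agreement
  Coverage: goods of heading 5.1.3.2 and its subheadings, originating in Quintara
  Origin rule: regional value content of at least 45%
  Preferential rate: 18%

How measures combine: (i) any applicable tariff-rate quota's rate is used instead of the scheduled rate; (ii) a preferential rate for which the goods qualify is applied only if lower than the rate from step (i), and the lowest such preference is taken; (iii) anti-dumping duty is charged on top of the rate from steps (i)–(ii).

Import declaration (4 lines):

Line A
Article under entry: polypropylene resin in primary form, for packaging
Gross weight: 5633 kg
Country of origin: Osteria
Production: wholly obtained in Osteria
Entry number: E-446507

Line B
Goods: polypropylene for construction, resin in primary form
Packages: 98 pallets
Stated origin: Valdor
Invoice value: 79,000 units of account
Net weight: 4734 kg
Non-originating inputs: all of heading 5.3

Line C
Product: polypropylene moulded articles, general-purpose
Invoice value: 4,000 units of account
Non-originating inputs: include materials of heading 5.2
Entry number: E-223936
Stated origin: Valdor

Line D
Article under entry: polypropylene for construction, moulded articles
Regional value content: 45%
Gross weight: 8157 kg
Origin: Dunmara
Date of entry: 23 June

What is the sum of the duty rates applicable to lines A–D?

Line A: polypropylene → 5.2; resin in primary form → 5.2.2; for packaging → 5.2.2.1. Scheduled 6%. quota on 5.2.2.1 exhausted → over-quota 15%; Osteria agreement on 5.1.3: 5.2.2.1 not covered. → 15%.
Line B: polypropylene → 5.2; resin in primary form → 5.2.2; for construction → 5.2.2.3. Scheduled 5%. Valdor agreement on 5.2.1: 5.2.2.3 not covered. → 5%.
Line C: polypropylene → 5.2; moulded articles → 5.2.1; general-purpose → 5.2.1.1. Scheduled 4%. Valdor agreement on 5.2.1: CTH not met. → 4%.
Line D: polypropylene → 5.2; moulded articles → 5.2.1; for construction → 5.2.1.2. Scheduled 28%. Dunmara agreement on 5.2.2: 5.2.1.2 not covered. → 28%.
Sum: 15% + 5% + 4% + 28% = 52%.

52%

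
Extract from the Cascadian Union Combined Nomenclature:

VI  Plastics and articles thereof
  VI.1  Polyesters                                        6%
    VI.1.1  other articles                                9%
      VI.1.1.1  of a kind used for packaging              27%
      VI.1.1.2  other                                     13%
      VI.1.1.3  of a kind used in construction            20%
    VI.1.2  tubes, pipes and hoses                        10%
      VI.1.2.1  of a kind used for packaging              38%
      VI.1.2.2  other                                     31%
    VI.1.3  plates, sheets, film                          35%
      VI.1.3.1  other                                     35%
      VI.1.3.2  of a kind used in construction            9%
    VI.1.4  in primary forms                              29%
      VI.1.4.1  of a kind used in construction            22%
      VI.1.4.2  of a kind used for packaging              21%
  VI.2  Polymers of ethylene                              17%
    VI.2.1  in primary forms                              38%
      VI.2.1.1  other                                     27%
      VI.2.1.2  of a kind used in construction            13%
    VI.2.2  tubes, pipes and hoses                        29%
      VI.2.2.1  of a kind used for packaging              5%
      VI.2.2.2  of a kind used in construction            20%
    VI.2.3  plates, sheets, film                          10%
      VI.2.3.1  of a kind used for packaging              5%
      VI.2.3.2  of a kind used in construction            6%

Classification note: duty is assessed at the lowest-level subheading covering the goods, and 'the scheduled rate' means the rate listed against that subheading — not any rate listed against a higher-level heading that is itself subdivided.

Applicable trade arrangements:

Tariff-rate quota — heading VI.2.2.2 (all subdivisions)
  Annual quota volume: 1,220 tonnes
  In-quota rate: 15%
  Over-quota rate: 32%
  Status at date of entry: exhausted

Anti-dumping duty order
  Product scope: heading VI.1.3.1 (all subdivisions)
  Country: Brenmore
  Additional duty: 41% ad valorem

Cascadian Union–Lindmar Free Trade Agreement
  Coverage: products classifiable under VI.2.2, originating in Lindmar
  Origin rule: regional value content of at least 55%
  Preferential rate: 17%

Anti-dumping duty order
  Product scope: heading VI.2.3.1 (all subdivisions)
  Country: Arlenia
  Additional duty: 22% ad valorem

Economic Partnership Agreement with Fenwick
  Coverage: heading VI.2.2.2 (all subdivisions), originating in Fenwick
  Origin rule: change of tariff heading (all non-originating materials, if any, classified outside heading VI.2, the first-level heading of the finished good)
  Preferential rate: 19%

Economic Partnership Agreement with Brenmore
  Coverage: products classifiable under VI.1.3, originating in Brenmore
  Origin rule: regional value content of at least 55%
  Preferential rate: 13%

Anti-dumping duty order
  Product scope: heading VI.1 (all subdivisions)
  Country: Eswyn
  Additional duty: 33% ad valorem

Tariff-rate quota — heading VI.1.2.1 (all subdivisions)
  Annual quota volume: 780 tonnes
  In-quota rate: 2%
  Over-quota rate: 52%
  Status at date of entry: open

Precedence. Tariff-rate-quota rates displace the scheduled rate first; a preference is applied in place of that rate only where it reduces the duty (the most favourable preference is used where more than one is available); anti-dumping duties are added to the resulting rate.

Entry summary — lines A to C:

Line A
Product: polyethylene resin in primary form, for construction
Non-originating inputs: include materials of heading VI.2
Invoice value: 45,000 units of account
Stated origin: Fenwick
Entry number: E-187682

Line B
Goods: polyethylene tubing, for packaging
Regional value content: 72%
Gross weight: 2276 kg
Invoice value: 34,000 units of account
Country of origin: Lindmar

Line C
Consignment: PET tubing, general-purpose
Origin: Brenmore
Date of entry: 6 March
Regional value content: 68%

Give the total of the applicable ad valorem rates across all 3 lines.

49%

Line A: polyethylene → VI.2; resin in primary form → VI.2.1; for construction → VI.2.1.2. Scheduled 13%. Fenwick agreement on VI.2.2.2: VI.2.1.2 not covered. → 13%.
Line B: polyethylene → VI.2; tubing → VI.2.2; for packaging → VI.2.2.1. Scheduled 5%. Lindmar agreement on VI.2.2: RVC ≥ 55% → 17% available; preference 17% not lower than 5% → no reduction. → 5%.
Line C: PET → VI.1; tubing → VI.1.2; general-purpose → VI.1.2.2. Scheduled 31%. Brenmore agreement on VI.1.3: VI.1.2.2 not covered. → 31%.
Sum: 13% + 5% + 31% = 49%.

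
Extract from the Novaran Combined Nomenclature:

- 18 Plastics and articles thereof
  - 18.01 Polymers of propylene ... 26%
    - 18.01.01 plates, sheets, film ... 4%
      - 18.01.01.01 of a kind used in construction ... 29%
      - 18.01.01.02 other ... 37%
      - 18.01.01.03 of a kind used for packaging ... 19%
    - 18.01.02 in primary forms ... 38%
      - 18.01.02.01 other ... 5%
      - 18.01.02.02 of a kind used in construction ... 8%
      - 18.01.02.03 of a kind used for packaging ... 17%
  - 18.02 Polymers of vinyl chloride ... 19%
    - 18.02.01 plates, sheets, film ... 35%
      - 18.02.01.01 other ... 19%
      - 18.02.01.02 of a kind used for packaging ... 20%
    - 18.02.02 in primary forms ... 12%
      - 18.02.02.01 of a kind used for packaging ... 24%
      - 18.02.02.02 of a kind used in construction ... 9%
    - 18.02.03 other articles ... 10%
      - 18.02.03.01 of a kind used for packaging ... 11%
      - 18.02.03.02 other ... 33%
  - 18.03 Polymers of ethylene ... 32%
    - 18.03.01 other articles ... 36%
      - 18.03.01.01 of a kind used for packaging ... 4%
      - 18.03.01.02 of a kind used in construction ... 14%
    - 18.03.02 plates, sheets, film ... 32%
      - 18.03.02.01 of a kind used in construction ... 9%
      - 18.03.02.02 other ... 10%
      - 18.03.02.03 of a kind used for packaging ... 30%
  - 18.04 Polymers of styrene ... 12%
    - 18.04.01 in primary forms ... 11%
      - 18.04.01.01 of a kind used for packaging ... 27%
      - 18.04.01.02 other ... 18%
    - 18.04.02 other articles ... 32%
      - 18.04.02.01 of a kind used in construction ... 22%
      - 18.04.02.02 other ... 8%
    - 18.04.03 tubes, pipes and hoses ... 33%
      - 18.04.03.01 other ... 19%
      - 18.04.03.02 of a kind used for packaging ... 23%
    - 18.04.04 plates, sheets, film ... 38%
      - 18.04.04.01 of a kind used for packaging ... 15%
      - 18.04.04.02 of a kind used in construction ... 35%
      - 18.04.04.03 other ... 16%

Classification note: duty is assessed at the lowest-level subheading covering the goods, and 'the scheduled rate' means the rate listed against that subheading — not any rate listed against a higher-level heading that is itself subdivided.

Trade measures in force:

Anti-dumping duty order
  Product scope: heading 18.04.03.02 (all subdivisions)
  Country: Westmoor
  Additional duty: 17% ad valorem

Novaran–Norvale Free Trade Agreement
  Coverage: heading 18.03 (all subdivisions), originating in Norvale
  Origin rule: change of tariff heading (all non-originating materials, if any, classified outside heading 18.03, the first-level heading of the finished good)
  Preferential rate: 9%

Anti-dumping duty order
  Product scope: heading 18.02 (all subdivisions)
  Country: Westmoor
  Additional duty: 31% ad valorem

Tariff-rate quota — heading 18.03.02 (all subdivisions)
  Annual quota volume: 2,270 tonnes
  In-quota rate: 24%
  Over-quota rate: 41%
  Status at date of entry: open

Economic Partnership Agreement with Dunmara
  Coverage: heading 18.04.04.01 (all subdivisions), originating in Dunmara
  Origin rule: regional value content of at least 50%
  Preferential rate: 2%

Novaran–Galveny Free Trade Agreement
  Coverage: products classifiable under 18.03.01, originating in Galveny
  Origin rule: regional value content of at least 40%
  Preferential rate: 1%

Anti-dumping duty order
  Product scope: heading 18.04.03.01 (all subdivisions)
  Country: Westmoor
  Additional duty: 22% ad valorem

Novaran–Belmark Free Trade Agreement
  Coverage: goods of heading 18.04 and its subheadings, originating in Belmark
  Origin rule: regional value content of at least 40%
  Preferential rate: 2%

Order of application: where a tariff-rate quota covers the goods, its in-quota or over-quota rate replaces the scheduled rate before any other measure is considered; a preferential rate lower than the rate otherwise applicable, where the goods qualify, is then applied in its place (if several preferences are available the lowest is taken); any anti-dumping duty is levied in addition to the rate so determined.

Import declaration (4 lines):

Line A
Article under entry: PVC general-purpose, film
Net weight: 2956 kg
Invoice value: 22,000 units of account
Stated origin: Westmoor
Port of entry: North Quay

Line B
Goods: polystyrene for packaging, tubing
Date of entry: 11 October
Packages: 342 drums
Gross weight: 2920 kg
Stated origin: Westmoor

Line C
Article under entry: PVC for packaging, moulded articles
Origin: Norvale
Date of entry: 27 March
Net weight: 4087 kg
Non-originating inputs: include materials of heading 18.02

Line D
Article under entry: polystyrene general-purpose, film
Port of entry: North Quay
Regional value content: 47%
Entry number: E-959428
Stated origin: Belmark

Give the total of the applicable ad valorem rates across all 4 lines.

Line A: PVC → 18.02; film → 18.02.01; general-purpose → 18.02.01.01. Scheduled 19%. anti-dumping (Westmoor, 18.02): +31%; total 19% + 31% = 50%. → 50%.
Line B: polystyrene → 18.04; tubing → 18.04.03; for packaging → 18.04.03.02. Scheduled 23%. anti-dumping (Westmoor, 18.04.03.02): +17%; total 23% + 17% = 40%. → 40%.
Line C: PVC → 18.02; moulded articles → 18.02.03; for packaging → 18.02.03.01. Scheduled 11%. Norvale agreement on 18.03: 18.02.03.01 not covered. → 11%.
Line D: polystyrene → 18.04; film → 18.04.04; general-purpose → 18.04.04.03. Scheduled 16%. Belmark agreement on 18.04: RVC ≥ 40% → 2% available; preferential 2%. → 2%.
Sum: 50% + 40% + 11% + 2% = 103%.

103%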